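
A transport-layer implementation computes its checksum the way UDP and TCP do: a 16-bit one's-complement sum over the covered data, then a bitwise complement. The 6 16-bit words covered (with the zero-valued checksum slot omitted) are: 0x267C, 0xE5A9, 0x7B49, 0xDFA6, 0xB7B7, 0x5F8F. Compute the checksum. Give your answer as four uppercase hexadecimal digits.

81A2

One's-complement addition (fold any carry out of bit 15 back into bit 0):
  0x267C + 0xE5A9 = 0x10C25 → wrap carry → 0x0C26
  0x0C26 + 0x7B49 = 0x0876F
  0x876F + 0xDFA6 = 0x16715 → wrap carry → 0x6716
  0x6716 + 0xB7B7 = 0x11ECD → wrap carry → 0x1ECE
  0x1ECE + 0x5F8F = 0x07E5D
One's-complement sum = 0x7E5D.
Checksum = ~0x7E5D & 0xFFFF = 0x81A2.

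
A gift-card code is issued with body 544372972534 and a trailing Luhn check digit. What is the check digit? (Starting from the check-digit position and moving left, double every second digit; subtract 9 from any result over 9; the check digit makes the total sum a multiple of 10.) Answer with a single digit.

Partial digits right→left: 4 3 5 2 7 9 2 7 3 4 4 5
Double every second digit counting from the check-digit position (so the 1st, 3rd, 5th, ... of the partial from the right).
  doubled (with −9 where >9): 8 1 5 4 6 8 → sum 32
  kept as-is: 3 2 9 7 4 5 → sum 30
Total = 32 + 30 = 62.
Check digit = (10 − (62 mod 10)) mod 10 = 8.

8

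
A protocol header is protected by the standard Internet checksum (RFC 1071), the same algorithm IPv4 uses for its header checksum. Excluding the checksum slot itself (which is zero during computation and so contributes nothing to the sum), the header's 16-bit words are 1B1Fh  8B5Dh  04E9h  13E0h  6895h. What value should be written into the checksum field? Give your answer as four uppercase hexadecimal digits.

One's-complement addition (fold any carry out of bit 15 back into bit 0):
  0x1B1F + 0x8B5D = 0x0A67C
  0xA67C + 0x04E9 = 0x0AB65
  0xAB65 + 0x13E0 = 0x0BF45
  0xBF45 + 0x6895 = 0x127DA → wrap carry → 0x27DB
One's-complement sum = 0x27DB.
Checksum = ~0x27DB & 0xFFFF = 0xD824.

D824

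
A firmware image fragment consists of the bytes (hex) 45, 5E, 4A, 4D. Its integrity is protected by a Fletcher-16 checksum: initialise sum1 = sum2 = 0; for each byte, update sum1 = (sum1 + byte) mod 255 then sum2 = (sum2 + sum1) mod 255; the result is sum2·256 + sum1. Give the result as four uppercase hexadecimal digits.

123B

Running sums (mod 255):
  after byte 0 (45): sum1=69, sum2=69
  after byte 1 (5E): sum1=163, sum2=232
  after byte 2 (4A): sum1=237, sum2=214
  after byte 3 (4D): sum1=59, sum2=18
Checksum = sum2·256 + sum1 = 18·256 + 59 = 4667 = 0x123B.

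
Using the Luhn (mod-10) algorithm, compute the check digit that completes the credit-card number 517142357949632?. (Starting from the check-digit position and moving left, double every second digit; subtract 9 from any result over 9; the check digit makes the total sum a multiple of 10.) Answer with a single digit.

Partial digits right→left: 2 3 6 9 4 9 7 5 3 2 4 1 7 1 5
Double every second digit counting from the check-digit position (so the 1st, 3rd, 5th, ... of the partial from the right).
  doubled (with −9 where >9): 4 3 8 5 6 8 5 1 → sum 40
  kept as-is: 3 9 9 5 2 1 1 → sum 30
Total = 40 + 30 = 70.
Check digit = (10 − (70 mod 10)) mod 10 = 0.

0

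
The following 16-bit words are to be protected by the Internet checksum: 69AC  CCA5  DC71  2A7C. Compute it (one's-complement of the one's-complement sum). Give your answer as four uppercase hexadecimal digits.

C2BF

One's-complement addition (fold any carry out of bit 15 back into bit 0):
  0x69AC + 0xCCA5 = 0x13651 → wrap carry → 0x3652
  0x3652 + 0xDC71 = 0x112C3 → wrap carry → 0x12C4
  0x12C4 + 0x2A7C = 0x03D40
One's-complement sum = 0x3D40.
Checksum = ~0x3D40 & 0xFFFF = 0xC2BF.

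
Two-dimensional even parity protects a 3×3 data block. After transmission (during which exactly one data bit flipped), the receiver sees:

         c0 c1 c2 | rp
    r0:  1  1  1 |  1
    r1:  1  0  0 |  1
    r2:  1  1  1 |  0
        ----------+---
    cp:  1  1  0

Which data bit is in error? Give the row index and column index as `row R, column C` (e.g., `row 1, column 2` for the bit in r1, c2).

row 2, column 1

Recompute each row's even parity and compare to rp:
  r0: data parity 1, sent rp 1 → ok
  r1: data parity 1, sent rp 1 → ok
  r2: data parity 1, sent rp 0 → mismatch
Recompute each column's even parity and compare to cp:
  c0: data parity 1, sent cp 1 → ok
  c1: data parity 0, sent cp 1 → mismatch
  c2: data parity 0, sent cp 0 → ok
Exactly one row (r2) and one column (c1) fail → the flipped bit is at their intersection.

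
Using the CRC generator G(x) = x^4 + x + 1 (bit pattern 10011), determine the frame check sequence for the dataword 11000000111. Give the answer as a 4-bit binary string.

Append 4 zeros: 110000001110000. Divide by 10011 (XOR where the leading bit is 1):
  pos 0: 11000 XOR 10011 = 01011
  pos 1: 10110 XOR 10011 = 00101
  pos 3: 10100 XOR 10011 = 00111
  pos 5: 11111 XOR 10011 = 01100
  pos 6: 11001 XOR 10011 = 01010
  pos 7: 10100 XOR 10011 = 00111
  pos 9: 11100 XOR 10011 = 01111
  pos 10: 11110 XOR 10011 = 01101
Remainder (last 4 bits) = 1101. This is the CRC / FCS.

1101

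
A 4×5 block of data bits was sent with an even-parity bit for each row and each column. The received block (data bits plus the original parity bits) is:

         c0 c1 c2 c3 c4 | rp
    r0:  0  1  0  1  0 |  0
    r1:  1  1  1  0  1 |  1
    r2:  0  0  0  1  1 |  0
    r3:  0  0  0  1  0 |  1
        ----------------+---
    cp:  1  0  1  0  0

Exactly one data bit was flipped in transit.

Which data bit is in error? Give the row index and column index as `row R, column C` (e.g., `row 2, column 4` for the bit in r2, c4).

Recompute each row's even parity and compare to rp:
  r0: data parity 0, sent rp 0 → ok
  r1: data parity 0, sent rp 1 → mismatch
  r2: data parity 0, sent rp 0 → ok
  r3: data parity 1, sent rp 1 → ok
Recompute each column's even parity and compare to cp:
  c0: data parity 1, sent cp 1 → ok
  c1: data parity 0, sent cp 0 → ok
  c2: data parity 1, sent cp 1 → ok
  c3: data parity 1, sent cp 0 → mismatch
  c4: data parity 0, sent cp 0 → ok
Exactly one row (r1) and one column (c3) fail → the flipped bit is at their intersection.

row 1, column 3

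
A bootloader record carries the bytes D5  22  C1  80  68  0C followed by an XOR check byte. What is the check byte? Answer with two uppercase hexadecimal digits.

XOR the bytes together:
  start with 0xD5
  0xD5 ⊕ 0x22 = 0xF7
  0xF7 ⊕ 0xC1 = 0x36
  0x36 ⊕ 0x80 = 0xB6
  0xB6 ⊕ 0x68 = 0xDE
  0xDE ⊕ 0x0C = 0xD2

D2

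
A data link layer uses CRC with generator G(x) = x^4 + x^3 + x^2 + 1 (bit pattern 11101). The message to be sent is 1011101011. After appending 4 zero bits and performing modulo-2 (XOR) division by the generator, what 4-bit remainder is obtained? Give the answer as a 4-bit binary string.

Append 4 zeros: 10111010110000. Divide by 11101 (XOR where the leading bit is 1):
  pos 0: 10111 XOR 11101 = 01010
  pos 1: 10100 XOR 11101 = 01001
  pos 2: 10011 XOR 11101 = 01110
  pos 3: 11100 XOR 11101 = 00001
  pos 7: 11100 XOR 11101 = 00001
Remainder (last 4 bits) = 0100. This is the CRC / FCS.

0100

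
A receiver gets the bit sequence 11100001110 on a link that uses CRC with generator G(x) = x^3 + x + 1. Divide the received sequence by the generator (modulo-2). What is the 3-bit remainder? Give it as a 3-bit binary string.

Modulo-2 division of 11100001110 by 1011:
  pos 0: 1110 XOR 1011 = 0101
  pos 1: 1010 XOR 1011 = 0001
  pos 4: 1001 XOR 1011 = 0010
  pos 6: 1011 XOR 1011 = 0000
Remainder = 000 (zero — the frame passes the CRC check).

000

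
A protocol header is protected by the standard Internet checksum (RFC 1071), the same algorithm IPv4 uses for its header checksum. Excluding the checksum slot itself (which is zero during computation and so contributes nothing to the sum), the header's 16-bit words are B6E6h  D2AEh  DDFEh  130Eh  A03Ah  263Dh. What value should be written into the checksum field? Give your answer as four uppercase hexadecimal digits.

One's-complement addition (fold any carry out of bit 15 back into bit 0):
  0xB6E6 + 0xD2AE = 0x18994 → wrap carry → 0x8995
  0x8995 + 0xDDFE = 0x16793 → wrap carry → 0x6794
  0x6794 + 0x130E = 0x07AA2
  0x7AA2 + 0xA03A = 0x11ADC → wrap carry → 0x1ADD
  0x1ADD + 0x263D = 0x0411A
One's-complement sum = 0x411A.
Checksum = ~0x411A & 0xFFFF = 0xBEE5.

BEE5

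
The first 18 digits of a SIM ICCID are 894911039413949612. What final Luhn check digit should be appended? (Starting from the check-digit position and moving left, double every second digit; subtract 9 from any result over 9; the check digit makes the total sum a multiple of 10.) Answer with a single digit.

3

Partial digits right→left: 2 1 6 9 4 9 3 1 4 9 3 0 1 1 9 4 9 8
Double every second digit counting from the check-digit position (so the 1st, 3rd, 5th, ... of the partial from the right).
  doubled (with −9 where >9): 4 3 8 6 8 6 2 9 9 → sum 55
  kept as-is: 1 9 9 1 9 0 1 4 8 → sum 42
Total = 55 + 42 = 97.
Check digit = (10 − (97 mod 10)) mod 10 = 3.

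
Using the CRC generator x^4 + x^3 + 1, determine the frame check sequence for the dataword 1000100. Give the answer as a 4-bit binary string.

0101

Append 4 zeros: 10001000000. Divide by 11001 (XOR where the leading bit is 1):
  pos 0: 10001 XOR 11001 = 01000
  pos 1: 10000 XOR 11001 = 01001
  pos 2: 10010 XOR 11001 = 01011
  pos 3: 10110 XOR 11001 = 01111
  pos 4: 11110 XOR 11001 = 00111
  pos 6: 11100 XOR 11001 = 00101
Remainder (last 4 bits) = 0101. This is the CRC / FCS.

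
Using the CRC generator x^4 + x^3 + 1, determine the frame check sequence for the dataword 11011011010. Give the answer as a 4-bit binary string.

1111

Append 4 zeros: 110110110100000. Divide by 11001 (XOR where the leading bit is 1):
  pos 0: 11011 XOR 11001 = 00010
  pos 3: 10011 XOR 11001 = 01010
  pos 4: 10100 XOR 11001 = 01101
  pos 5: 11011 XOR 11001 = 00010
  pos 8: 10000 XOR 11001 = 01001
  pos 9: 10010 XOR 11001 = 01011
  pos 10: 10110 XOR 11001 = 01111
Remainder (last 4 bits) = 1111. This is the CRC / FCS.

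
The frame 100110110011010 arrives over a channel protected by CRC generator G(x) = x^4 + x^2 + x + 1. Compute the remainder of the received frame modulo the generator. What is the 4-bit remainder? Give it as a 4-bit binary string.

0000

Modulo-2 division of 100110110011010 by 10111:
  pos 0: 10011 XOR 10111 = 00100
  pos 2: 10001 XOR 10111 = 00110
  pos 4: 11010 XOR 10111 = 01101
  pos 5: 11010 XOR 10111 = 01101
  pos 6: 11011 XOR 10111 = 01100
  pos 7: 11001 XOR 10111 = 01110
  pos 8: 11100 XOR 10111 = 01011
  pos 9: 10111 XOR 10111 = 00000
Remainder = 0000 (zero — the frame passes the CRC check).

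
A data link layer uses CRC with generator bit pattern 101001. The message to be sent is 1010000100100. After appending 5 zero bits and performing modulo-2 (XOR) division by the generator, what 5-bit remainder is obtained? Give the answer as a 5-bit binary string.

00000

Append 5 zeros: 101000010010000000. Divide by 101001 (XOR where the leading bit is 1):
  pos 0: 101000 XOR 101001 = 000001
  pos 5: 101001 XOR 101001 = 000000
Remainder (last 5 bits) = 00000. This is the CRC / FCS.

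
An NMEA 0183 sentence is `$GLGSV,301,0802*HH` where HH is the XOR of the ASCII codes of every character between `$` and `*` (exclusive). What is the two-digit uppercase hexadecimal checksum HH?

XOR the ASCII codes of the payload characters:
  'G' = 0x47 → acc = 0x47
  'L' = 0x4C → acc = 0x0B
  'G' = 0x47 → acc = 0x4C
  'S' = 0x53 → acc = 0x1F
  'V' = 0x56 → acc = 0x49
  ',' = 0x2C → acc = 0x65
  '3' = 0x33 → acc = 0x56
  '0' = 0x30 → acc = 0x66
  '1' = 0x31 → acc = 0x57
  ',' = 0x2C → acc = 0x7B
  '0' = 0x30 → acc = 0x4B
  '8' = 0x38 → acc = 0x73
  '0' = 0x30 → acc = 0x43
  '2' = 0x32 → acc = 0x71
Checksum = 0x71.

71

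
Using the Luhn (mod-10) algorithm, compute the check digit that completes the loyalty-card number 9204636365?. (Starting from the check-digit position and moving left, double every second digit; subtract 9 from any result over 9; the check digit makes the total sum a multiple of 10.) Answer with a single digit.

Partial digits right→left: 5 6 3 6 3 6 4 0 2 9
Double every second digit counting from the check-digit position (so the 1st, 3rd, 5th, ... of the partial from the right).
  doubled (with −9 where >9): 1 6 6 8 4 → sum 25
  kept as-is: 6 6 6 0 9 → sum 27
Total = 25 + 27 = 52.
Check digit = (10 − (52 mod 10)) mod 10 = 8.

8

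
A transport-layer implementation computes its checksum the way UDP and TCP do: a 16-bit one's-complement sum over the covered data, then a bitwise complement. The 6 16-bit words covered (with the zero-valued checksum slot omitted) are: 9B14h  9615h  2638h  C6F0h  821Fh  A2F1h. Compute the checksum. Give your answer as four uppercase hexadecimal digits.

One's-complement addition (fold any carry out of bit 15 back into bit 0):
  0x9B14 + 0x9615 = 0x13129 → wrap carry → 0x312A
  0x312A + 0x2638 = 0x05762
  0x5762 + 0xC6F0 = 0x11E52 → wrap carry → 0x1E53
  0x1E53 + 0x821F = 0x0A072
  0xA072 + 0xA2F1 = 0x14363 → wrap carry → 0x4364
One's-complement sum = 0x4364.
Checksum = ~0x4364 & 0xFFFF = 0xBC9B.

BC9B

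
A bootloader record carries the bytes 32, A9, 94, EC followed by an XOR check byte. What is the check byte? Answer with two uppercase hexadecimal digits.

XOR the bytes together:
  start with 0x32
  0x32 ⊕ 0xA9 = 0x9B
  0x9B ⊕ 0x94 = 0x0F
  0x0F ⊕ 0xEC = 0xE3

E3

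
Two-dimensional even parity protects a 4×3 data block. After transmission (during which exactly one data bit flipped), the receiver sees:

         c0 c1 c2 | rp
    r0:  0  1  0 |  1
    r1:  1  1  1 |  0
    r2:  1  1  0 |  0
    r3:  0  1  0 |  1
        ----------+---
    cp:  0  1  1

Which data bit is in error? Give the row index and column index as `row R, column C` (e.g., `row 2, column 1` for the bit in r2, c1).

row 1, column 1

Recompute each row's even parity and compare to rp:
  r0: data parity 1, sent rp 1 → ok
  r1: data parity 1, sent rp 0 → mismatch
  r2: data parity 0, sent rp 0 → ok
  r3: data parity 1, sent rp 1 → ok
Recompute each column's even parity and compare to cp:
  c0: data parity 0, sent cp 0 → ok
  c1: data parity 0, sent cp 1 → mismatch
  c2: data parity 1, sent cp 1 → ok
Exactly one row (r1) and one column (c1) fail → the flipped bit is at their intersection.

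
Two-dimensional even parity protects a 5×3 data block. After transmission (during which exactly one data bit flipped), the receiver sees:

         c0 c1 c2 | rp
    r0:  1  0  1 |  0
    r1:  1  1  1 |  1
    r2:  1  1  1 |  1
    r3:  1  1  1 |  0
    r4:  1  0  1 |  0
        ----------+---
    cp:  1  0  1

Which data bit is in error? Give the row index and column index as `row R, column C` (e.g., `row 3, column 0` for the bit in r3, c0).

Recompute each row's even parity and compare to rp:
  r0: data parity 0, sent rp 0 → ok
  r1: data parity 1, sent rp 1 → ok
  r2: data parity 1, sent rp 1 → ok
  r3: data parity 1, sent rp 0 → mismatch
  r4: data parity 0, sent rp 0 → ok
Recompute each column's even parity and compare to cp:
  c0: data parity 1, sent cp 1 → ok
  c1: data parity 1, sent cp 0 → mismatch
  c2: data parity 1, sent cp 1 → ok
Exactly one row (r3) and one column (c1) fail → the flipped bit is at their intersection.

row 3, column 1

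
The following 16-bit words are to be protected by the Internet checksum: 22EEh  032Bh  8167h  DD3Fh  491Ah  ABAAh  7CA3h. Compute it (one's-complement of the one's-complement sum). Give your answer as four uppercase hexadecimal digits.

One's-complement addition (fold any carry out of bit 15 back into bit 0):
  0x22EE + 0x032B = 0x02619
  0x2619 + 0x8167 = 0x0A780
  0xA780 + 0xDD3F = 0x184BF → wrap carry → 0x84C0
  0x84C0 + 0x491A = 0x0CDDA
  0xCDDA + 0xABAA = 0x17984 → wrap carry → 0x7985
  0x7985 + 0x7CA3 = 0x0F628
One's-complement sum = 0xF628.
Checksum = ~0xF628 & 0xFFFF = 0x09D7.

09D7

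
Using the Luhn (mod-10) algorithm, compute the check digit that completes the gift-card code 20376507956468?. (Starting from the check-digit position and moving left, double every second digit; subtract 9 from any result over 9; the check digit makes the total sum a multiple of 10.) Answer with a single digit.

1

Partial digits right→left: 8 6 4 6 5 9 7 0 5 6 7 3 0 2
Double every second digit counting from the check-digit position (so the 1st, 3rd, 5th, ... of the partial from the right).
  doubled (with −9 where >9): 7 8 1 5 1 5 0 → sum 27
  kept as-is: 6 6 9 0 6 3 2 → sum 32
Total = 27 + 32 = 59.
Check digit = (10 − (59 mod 10)) mod 10 = 1.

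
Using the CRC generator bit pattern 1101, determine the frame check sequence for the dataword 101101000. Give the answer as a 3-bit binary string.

111

Append 3 zeros: 101101000000. Divide by 1101 (XOR where the leading bit is 1):
  pos 0: 1011 XOR 1101 = 0110
  pos 1: 1100 XOR 1101 = 0001
  pos 4: 1100 XOR 1101 = 0001
  pos 7: 1000 XOR 1101 = 0101
  pos 8: 1010 XOR 1101 = 0111
Remainder (last 3 bits) = 111. This is the CRC / FCS.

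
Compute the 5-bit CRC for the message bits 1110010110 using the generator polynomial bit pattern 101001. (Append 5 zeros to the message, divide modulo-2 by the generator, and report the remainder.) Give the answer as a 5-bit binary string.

Append 5 zeros: 111001011000000. Divide by 101001 (XOR where the leading bit is 1):
  pos 0: 111001 XOR 101001 = 010000
  pos 1: 100000 XOR 101001 = 001001
  pos 3: 100111 XOR 101001 = 001110
  pos 5: 111000 XOR 101001 = 010001
  pos 6: 100010 XOR 101001 = 001011
  pos 8: 101100 XOR 101001 = 000101
Remainder (last 5 bits) = 01010. This is the CRC / FCS.

01010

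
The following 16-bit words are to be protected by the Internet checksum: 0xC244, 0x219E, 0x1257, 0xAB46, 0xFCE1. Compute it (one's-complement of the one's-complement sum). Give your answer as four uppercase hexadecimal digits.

619D

One's-complement addition (fold any carry out of bit 15 back into bit 0):
  0xC244 + 0x219E = 0x0E3E2
  0xE3E2 + 0x1257 = 0x0F639
  0xF639 + 0xAB46 = 0x1A17F → wrap carry → 0xA180
  0xA180 + 0xFCE1 = 0x19E61 → wrap carry → 0x9E62
One's-complement sum = 0x9E62.
Checksum = ~0x9E62 & 0xFFFF = 0x619D.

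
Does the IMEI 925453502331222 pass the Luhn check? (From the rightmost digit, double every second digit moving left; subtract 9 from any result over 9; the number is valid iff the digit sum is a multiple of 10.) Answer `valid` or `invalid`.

invalid

From the right, keep odd positions and double even positions (subtract 9 from any doubled value over 9):
  doubled (positions 2,4,...): 4 2 6 0 6 8 4 → sum 30
  kept (positions 1,3,...): 2 2 3 2 5 5 5 9 → sum 33
Total = 63.
63 mod 10 = 3, so the number is invalid.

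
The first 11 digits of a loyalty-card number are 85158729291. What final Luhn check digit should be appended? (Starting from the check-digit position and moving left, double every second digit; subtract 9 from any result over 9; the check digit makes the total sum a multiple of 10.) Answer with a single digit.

Partial digits right→left: 1 9 2 9 2 7 8 5 1 5 8
Double every second digit counting from the check-digit position (so the 1st, 3rd, 5th, ... of the partial from the right).
  doubled (with −9 where >9): 2 4 4 7 2 7 → sum 26
  kept as-is: 9 9 7 5 5 → sum 35
Total = 26 + 35 = 61.
Check digit = (10 − (61 mod 10)) mod 10 = 9.

9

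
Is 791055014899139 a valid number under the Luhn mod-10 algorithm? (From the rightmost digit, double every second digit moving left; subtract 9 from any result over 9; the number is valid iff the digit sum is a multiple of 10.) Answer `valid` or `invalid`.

From the right, keep odd positions and double even positions (subtract 9 from any doubled value over 9):
  doubled (positions 2,4,...): 6 9 7 2 1 0 9 → sum 34
  kept (positions 1,3,...): 9 1 9 4 0 5 1 7 → sum 36
Total = 70.
70 mod 10 = 0, so the number is valid.

valid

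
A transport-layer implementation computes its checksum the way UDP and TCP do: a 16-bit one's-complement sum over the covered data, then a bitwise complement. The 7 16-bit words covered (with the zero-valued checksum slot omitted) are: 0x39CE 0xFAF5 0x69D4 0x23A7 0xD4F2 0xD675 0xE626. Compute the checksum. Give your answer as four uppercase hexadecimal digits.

AC30

One's-complement addition (fold any carry out of bit 15 back into bit 0):
  0x39CE + 0xFAF5 = 0x134C3 → wrap carry → 0x34C4
  0x34C4 + 0x69D4 = 0x09E98
  0x9E98 + 0x23A7 = 0x0C23F
  0xC23F + 0xD4F2 = 0x19731 → wrap carry → 0x9732
  0x9732 + 0xD675 = 0x16DA7 → wrap carry → 0x6DA8
  0x6DA8 + 0xE626 = 0x153CE → wrap carry → 0x53CF
One's-complement sum = 0x53CF.
Checksum = ~0x53CF & 0xFFFF = 0xAC30.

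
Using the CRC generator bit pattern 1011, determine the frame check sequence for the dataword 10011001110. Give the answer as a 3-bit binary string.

Append 3 zeros: 10011001110000. Divide by 1011 (XOR where the leading bit is 1):
  pos 0: 1001 XOR 1011 = 0010
  pos 2: 1010 XOR 1011 = 0001
  pos 5: 1011 XOR 1011 = 0000
  pos 9: 1000 XOR 1011 = 0011
Remainder (last 3 bits) = 110. This is the CRC / FCS.

110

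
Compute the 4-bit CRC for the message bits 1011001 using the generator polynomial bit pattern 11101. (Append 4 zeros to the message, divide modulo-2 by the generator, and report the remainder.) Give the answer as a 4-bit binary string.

0110

Append 4 zeros: 10110010000. Divide by 11101 (XOR where the leading bit is 1):
  pos 0: 10110 XOR 11101 = 01011
  pos 1: 10110 XOR 11101 = 01011
  pos 2: 10111 XOR 11101 = 01010
  pos 3: 10100 XOR 11101 = 01001
  pos 4: 10010 XOR 11101 = 01111
  pos 5: 11110 XOR 11101 = 00011
Remainder (last 4 bits) = 0110. This is the CRC / FCS.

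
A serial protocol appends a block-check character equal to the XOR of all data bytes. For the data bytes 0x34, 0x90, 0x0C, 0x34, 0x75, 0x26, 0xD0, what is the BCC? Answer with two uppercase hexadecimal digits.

XOR the bytes together:
  start with 0x34
  0x34 ⊕ 0x90 = 0xA4
  0xA4 ⊕ 0x0C = 0xA8
  0xA8 ⊕ 0x34 = 0x9C
  0x9C ⊕ 0x75 = 0xE9
  0xE9 ⊕ 0x26 = 0xCF
  0xCF ⊕ 0xD0 = 0x1F

1F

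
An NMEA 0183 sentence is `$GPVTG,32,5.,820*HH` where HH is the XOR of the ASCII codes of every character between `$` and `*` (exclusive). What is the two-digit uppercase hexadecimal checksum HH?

XOR the ASCII codes of the payload characters:
  'G' = 0x47 → acc = 0x47
  'P' = 0x50 → acc = 0x17
  'V' = 0x56 → acc = 0x41
  'T' = 0x54 → acc = 0x15
  'G' = 0x47 → acc = 0x52
  ',' = 0x2C → acc = 0x7E
  '3' = 0x33 → acc = 0x4D
  '2' = 0x32 → acc = 0x7F
  ',' = 0x2C → acc = 0x53
  '5' = 0x35 → acc = 0x66
  '.' = 0x2E → acc = 0x48
  ',' = 0x2C → acc = 0x64
  '8' = 0x38 → acc = 0x5C
  '2' = 0x32 → acc = 0x6E
  '0' = 0x30 → acc = 0x5E
Checksum = 0x5E.

5E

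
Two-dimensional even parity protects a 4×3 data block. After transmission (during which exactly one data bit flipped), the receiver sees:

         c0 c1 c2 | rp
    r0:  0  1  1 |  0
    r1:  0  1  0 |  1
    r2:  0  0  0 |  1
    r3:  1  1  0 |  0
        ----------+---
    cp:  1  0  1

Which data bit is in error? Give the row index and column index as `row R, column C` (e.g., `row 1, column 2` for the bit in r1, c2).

Recompute each row's even parity and compare to rp:
  r0: data parity 0, sent rp 0 → ok
  r1: data parity 1, sent rp 1 → ok
  r2: data parity 0, sent rp 1 → mismatch
  r3: data parity 0, sent rp 0 → ok
Recompute each column's even parity and compare to cp:
  c0: data parity 1, sent cp 1 → ok
  c1: data parity 1, sent cp 0 → mismatch
  c2: data parity 1, sent cp 1 → ok
Exactly one row (r2) and one column (c1) fail → the flipped bit is at their intersection.

row 2, column 1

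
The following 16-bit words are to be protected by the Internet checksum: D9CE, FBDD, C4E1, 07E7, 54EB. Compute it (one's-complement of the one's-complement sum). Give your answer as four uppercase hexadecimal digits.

One's-complement addition (fold any carry out of bit 15 back into bit 0):
  0xD9CE + 0xFBDD = 0x1D5AB → wrap carry → 0xD5AC
  0xD5AC + 0xC4E1 = 0x19A8D → wrap carry → 0x9A8E
  0x9A8E + 0x07E7 = 0x0A275
  0xA275 + 0x54EB = 0x0F760
One's-complement sum = 0xF760.
Checksum = ~0xF760 & 0xFFFF = 0x089F.

089F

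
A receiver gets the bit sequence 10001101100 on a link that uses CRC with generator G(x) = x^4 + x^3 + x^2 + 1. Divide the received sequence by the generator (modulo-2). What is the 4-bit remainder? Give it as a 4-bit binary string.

1101

Modulo-2 division of 10001101100 by 11101:
  pos 0: 10001 XOR 11101 = 01100
  pos 1: 11001 XOR 11101 = 00100
  pos 3: 10001 XOR 11101 = 01100
  pos 4: 11001 XOR 11101 = 00100
  pos 6: 10000 XOR 11101 = 01101
Remainder = 1101 (nonzero — an error is detected).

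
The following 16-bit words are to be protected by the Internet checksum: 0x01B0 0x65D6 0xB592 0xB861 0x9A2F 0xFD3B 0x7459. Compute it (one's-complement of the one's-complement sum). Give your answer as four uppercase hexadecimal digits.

One's-complement addition (fold any carry out of bit 15 back into bit 0):
  0x01B0 + 0x65D6 = 0x06786
  0x6786 + 0xB592 = 0x11D18 → wrap carry → 0x1D19
  0x1D19 + 0xB861 = 0x0D57A
  0xD57A + 0x9A2F = 0x16FA9 → wrap carry → 0x6FAA
  0x6FAA + 0xFD3B = 0x16CE5 → wrap carry → 0x6CE6
  0x6CE6 + 0x7459 = 0x0E13F
One's-complement sum = 0xE13F.
Checksum = ~0xE13F & 0xFFFF = 0x1EC0.

1EC0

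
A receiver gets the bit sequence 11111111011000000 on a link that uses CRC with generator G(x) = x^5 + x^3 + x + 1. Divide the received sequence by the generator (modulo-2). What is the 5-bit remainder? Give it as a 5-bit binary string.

Modulo-2 division of 11111111011000000 by 101011:
  pos 0: 111111 XOR 101011 = 010100
  pos 1: 101001 XOR 101011 = 000010
  pos 5: 101011 XOR 101011 = 000000
Remainder = 00000 (zero — the frame passes the CRC check).

00000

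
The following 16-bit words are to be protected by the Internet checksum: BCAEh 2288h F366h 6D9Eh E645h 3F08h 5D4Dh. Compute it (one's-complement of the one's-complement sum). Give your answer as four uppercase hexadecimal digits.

One's-complement addition (fold any carry out of bit 15 back into bit 0):
  0xBCAE + 0x2288 = 0x0DF36
  0xDF36 + 0xF366 = 0x1D29C → wrap carry → 0xD29D
  0xD29D + 0x6D9E = 0x1403B → wrap carry → 0x403C
  0x403C + 0xE645 = 0x12681 → wrap carry → 0x2682
  0x2682 + 0x3F08 = 0x0658A
  0x658A + 0x5D4D = 0x0C2D7
One's-complement sum = 0xC2D7.
Checksum = ~0xC2D7 & 0xFFFF = 0x3D28.

3D28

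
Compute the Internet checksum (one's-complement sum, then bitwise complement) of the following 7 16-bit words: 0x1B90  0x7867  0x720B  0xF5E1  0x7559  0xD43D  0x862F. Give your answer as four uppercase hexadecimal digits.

3454

One's-complement addition (fold any carry out of bit 15 back into bit 0):
  0x1B90 + 0x7867 = 0x093F7
  0x93F7 + 0x720B = 0x10602 → wrap carry → 0x0603
  0x0603 + 0xF5E1 = 0x0FBE4
  0xFBE4 + 0x7559 = 0x1713D → wrap carry → 0x713E
  0x713E + 0xD43D = 0x1457B → wrap carry → 0x457C
  0x457C + 0x862F = 0x0CBAB
One's-complement sum = 0xCBAB.
Checksum = ~0xCBAB & 0xFFFF = 0x3454.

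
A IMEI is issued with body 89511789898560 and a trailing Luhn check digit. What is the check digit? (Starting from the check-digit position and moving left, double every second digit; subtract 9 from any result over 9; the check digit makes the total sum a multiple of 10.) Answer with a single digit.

Partial digits right→left: 0 6 5 8 9 8 9 8 7 1 1 5 9 8
Double every second digit counting from the check-digit position (so the 1st, 3rd, 5th, ... of the partial from the right).
  doubled (with −9 where >9): 0 1 9 9 5 2 9 → sum 35
  kept as-is: 6 8 8 8 1 5 8 → sum 44
Total = 35 + 44 = 79.
Check digit = (10 − (79 mod 10)) mod 10 = 1.

1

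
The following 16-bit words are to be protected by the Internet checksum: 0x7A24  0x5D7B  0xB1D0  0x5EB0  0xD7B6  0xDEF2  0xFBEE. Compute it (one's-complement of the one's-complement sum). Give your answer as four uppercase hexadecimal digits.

One's-complement addition (fold any carry out of bit 15 back into bit 0):
  0x7A24 + 0x5D7B = 0x0D79F
  0xD79F + 0xB1D0 = 0x1896F → wrap carry → 0x8970
  0x8970 + 0x5EB0 = 0x0E820
  0xE820 + 0xD7B6 = 0x1BFD6 → wrap carry → 0xBFD7
  0xBFD7 + 0xDEF2 = 0x19EC9 → wrap carry → 0x9ECA
  0x9ECA + 0xFBEE = 0x19AB8 → wrap carry → 0x9AB9
One's-complement sum = 0x9AB9.
Checksum = ~0x9AB9 & 0xFFFF = 0x6546.

6546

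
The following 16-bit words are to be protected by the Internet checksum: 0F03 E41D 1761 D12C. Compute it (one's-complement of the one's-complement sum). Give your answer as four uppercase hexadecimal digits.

One's-complement addition (fold any carry out of bit 15 back into bit 0):
  0x0F03 + 0xE41D = 0x0F320
  0xF320 + 0x1761 = 0x10A81 → wrap carry → 0x0A82
  0x0A82 + 0xD12C = 0x0DBAE
One's-complement sum = 0xDBAE.
Checksum = ~0xDBAE & 0xFFFF = 0x2451.

2451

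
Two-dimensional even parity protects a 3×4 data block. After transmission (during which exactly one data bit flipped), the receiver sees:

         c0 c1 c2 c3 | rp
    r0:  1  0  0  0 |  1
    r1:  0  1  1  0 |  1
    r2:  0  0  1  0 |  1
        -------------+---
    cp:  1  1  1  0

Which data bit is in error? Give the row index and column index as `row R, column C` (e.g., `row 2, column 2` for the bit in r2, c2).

Recompute each row's even parity and compare to rp:
  r0: data parity 1, sent rp 1 → ok
  r1: data parity 0, sent rp 1 → mismatch
  r2: data parity 1, sent rp 1 → ok
Recompute each column's even parity and compare to cp:
  c0: data parity 1, sent cp 1 → ok
  c1: data parity 1, sent cp 1 → ok
  c2: data parity 0, sent cp 1 → mismatch
  c3: data parity 0, sent cp 0 → ok
Exactly one row (r1) and one column (c2) fail → the flipped bit is at their intersection.

row 1, column 2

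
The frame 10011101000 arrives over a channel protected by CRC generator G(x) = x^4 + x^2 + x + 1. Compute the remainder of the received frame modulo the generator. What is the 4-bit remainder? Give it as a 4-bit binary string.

Modulo-2 division of 10011101000 by 10111:
  pos 0: 10011 XOR 10111 = 00100
  pos 2: 10010 XOR 10111 = 00101
  pos 4: 10110 XOR 10111 = 00001
Remainder = 0100 (nonzero — an error is detected).

0100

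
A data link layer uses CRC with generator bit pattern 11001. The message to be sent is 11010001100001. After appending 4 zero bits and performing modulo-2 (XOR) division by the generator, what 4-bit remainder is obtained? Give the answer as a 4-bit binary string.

Append 4 zeros: 110100011000010000. Divide by 11001 (XOR where the leading bit is 1):
  pos 0: 11010 XOR 11001 = 00011
  pos 3: 11001 XOR 11001 = 00000
  pos 8: 10000 XOR 11001 = 01001
  pos 9: 10011 XOR 11001 = 01010
  pos 10: 10100 XOR 11001 = 01101
  pos 11: 11010 XOR 11001 = 00011
Remainder (last 4 bits) = 1100. This is the CRC / FCS.

1100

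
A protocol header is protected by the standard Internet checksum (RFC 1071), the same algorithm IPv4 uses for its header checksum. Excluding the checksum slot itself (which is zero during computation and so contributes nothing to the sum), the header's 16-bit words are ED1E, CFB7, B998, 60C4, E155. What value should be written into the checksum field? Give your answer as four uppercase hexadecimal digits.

One's-complement addition (fold any carry out of bit 15 back into bit 0):
  0xED1E + 0xCFB7 = 0x1BCD5 → wrap carry → 0xBCD6
  0xBCD6 + 0xB998 = 0x1766E → wrap carry → 0x766F
  0x766F + 0x60C4 = 0x0D733
  0xD733 + 0xE155 = 0x1B888 → wrap carry → 0xB889
One's-complement sum = 0xB889.
Checksum = ~0xB889 & 0xFFFF = 0x4776.

4776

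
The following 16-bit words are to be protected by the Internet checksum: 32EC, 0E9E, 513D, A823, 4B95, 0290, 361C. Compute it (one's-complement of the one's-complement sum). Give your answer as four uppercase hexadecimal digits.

One's-complement addition (fold any carry out of bit 15 back into bit 0):
  0x32EC + 0x0E9E = 0x0418A
  0x418A + 0x513D = 0x092C7
  0x92C7 + 0xA823 = 0x13AEA → wrap carry → 0x3AEB
  0x3AEB + 0x4B95 = 0x08680
  0x8680 + 0x0290 = 0x08910
  0x8910 + 0x361C = 0x0BF2C
One's-complement sum = 0xBF2C.
Checksum = ~0xBF2C & 0xFFFF = 0x40D3.

40D3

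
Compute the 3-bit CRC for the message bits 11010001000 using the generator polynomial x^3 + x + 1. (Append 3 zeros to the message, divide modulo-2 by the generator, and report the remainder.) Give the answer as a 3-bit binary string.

100

Append 3 zeros: 11010001000000. Divide by 1011 (XOR where the leading bit is 1):
  pos 0: 1101 XOR 1011 = 0110
  pos 1: 1100 XOR 1011 = 0111
  pos 2: 1110 XOR 1011 = 0101
  pos 3: 1010 XOR 1011 = 0001
  pos 6: 1100 XOR 1011 = 0111
  pos 7: 1110 XOR 1011 = 0101
  pos 8: 1010 XOR 1011 = 0001
Remainder (last 3 bits) = 100. This is the CRC / FCS.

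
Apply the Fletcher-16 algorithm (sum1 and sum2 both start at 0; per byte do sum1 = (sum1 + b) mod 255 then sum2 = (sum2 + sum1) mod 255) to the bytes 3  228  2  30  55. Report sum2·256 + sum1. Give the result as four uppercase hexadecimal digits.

1C3F

Running sums (mod 255):
  after byte 0 (3): sum1=3, sum2=3
  after byte 1 (228): sum1=231, sum2=234
  after byte 2 (2): sum1=233, sum2=212
  after byte 3 (30): sum1=8, sum2=220
  after byte 4 (55): sum1=63, sum2=28
Checksum = sum2·256 + sum1 = 28·256 + 63 = 7231 = 0x1C3F.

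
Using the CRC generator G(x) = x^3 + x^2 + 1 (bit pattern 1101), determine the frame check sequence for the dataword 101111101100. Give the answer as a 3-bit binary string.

011

Append 3 zeros: 101111101100000. Divide by 1101 (XOR where the leading bit is 1):
  pos 0: 1011 XOR 1101 = 0110
  pos 1: 1101 XOR 1101 = 0000
  pos 5: 1101 XOR 1101 = 0000
  pos 9: 1000 XOR 1101 = 0101
  pos 10: 1010 XOR 1101 = 0111
  pos 11: 1110 XOR 1101 = 0011
Remainder (last 3 bits) = 011. This is the CRC / FCS.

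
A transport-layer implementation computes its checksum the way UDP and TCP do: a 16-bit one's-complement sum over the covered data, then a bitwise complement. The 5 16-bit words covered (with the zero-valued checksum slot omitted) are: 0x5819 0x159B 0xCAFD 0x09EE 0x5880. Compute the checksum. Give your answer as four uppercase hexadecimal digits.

One's-complement addition (fold any carry out of bit 15 back into bit 0):
  0x5819 + 0x159B = 0x06DB4
  0x6DB4 + 0xCAFD = 0x138B1 → wrap carry → 0x38B2
  0x38B2 + 0x09EE = 0x042A0
  0x42A0 + 0x5880 = 0x09B20
One's-complement sum = 0x9B20.
Checksum = ~0x9B20 & 0xFFFF = 0x64DF.

64DF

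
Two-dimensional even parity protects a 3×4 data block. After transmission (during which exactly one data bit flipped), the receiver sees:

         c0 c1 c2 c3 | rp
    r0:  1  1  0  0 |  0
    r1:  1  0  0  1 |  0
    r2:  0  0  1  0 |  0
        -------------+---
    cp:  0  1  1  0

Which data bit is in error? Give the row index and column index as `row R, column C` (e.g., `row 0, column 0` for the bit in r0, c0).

row 2, column 3

Recompute each row's even parity and compare to rp:
  r0: data parity 0, sent rp 0 → ok
  r1: data parity 0, sent rp 0 → ok
  r2: data parity 1, sent rp 0 → mismatch
Recompute each column's even parity and compare to cp:
  c0: data parity 0, sent cp 0 → ok
  c1: data parity 1, sent cp 1 → ok
  c2: data parity 1, sent cp 1 → ok
  c3: data parity 1, sent cp 0 → mismatch
Exactly one row (r2) and one column (c3) fail → the flipped bit is at their intersection.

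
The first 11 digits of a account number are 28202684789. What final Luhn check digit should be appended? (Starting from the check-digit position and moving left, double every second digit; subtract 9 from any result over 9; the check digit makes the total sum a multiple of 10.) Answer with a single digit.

Partial digits right→left: 9 8 7 4 8 6 2 0 2 8 2
Double every second digit counting from the check-digit position (so the 1st, 3rd, 5th, ... of the partial from the right).
  doubled (with −9 where >9): 9 5 7 4 4 4 → sum 33
  kept as-is: 8 4 6 0 8 → sum 26
Total = 33 + 26 = 59.
Check digit = (10 − (59 mod 10)) mod 10 = 1.

1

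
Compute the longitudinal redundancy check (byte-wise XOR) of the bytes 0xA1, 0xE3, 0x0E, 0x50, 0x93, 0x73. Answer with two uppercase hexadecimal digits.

XOR the bytes together:
  start with 0xA1
  0xA1 ⊕ 0xE3 = 0x42
  0x42 ⊕ 0x0E = 0x4C
  0x4C ⊕ 0x50 = 0x1C
  0x1C ⊕ 0x93 = 0x8F
  0x8F ⊕ 0x73 = 0xFC

FC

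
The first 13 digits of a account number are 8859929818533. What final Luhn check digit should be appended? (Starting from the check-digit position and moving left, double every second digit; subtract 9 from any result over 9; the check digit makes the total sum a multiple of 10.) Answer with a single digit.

Partial digits right→left: 3 3 5 8 1 8 9 2 9 9 5 8 8
Double every second digit counting from the check-digit position (so the 1st, 3rd, 5th, ... of the partial from the right).
  doubled (with −9 where >9): 6 1 2 9 9 1 7 → sum 35
  kept as-is: 3 8 8 2 9 8 → sum 38
Total = 35 + 38 = 73.
Check digit = (10 − (73 mod 10)) mod 10 = 7.

7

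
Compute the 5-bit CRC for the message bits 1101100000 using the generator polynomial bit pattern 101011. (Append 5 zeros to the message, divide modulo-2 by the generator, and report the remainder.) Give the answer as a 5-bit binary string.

10100

Append 5 zeros: 110110000000000. Divide by 101011 (XOR where the leading bit is 1):
  pos 0: 110110 XOR 101011 = 011101
  pos 1: 111010 XOR 101011 = 010001
  pos 2: 100010 XOR 101011 = 001001
  pos 4: 100100 XOR 101011 = 001111
  pos 6: 111100 XOR 101011 = 010111
  pos 7: 101110 XOR 101011 = 000101
Remainder (last 5 bits) = 10100. This is the CRC / FCS.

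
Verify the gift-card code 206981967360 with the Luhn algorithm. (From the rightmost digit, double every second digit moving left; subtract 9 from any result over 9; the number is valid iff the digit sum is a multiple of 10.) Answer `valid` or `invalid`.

From the right, keep odd positions and double even positions (subtract 9 from any doubled value over 9):
  doubled (positions 2,4,...): 3 5 9 7 3 4 → sum 31
  kept (positions 1,3,...): 0 3 6 1 9 0 → sum 19
Total = 50.
50 mod 10 = 0, so the number is valid.

valid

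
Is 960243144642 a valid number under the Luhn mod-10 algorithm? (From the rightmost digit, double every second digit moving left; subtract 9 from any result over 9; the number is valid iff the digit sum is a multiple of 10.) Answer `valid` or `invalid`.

invalid

From the right, keep odd positions and double even positions (subtract 9 from any doubled value over 9):
  doubled (positions 2,4,...): 8 8 2 8 0 9 → sum 35
  kept (positions 1,3,...): 2 6 4 3 2 6 → sum 23
Total = 58.
58 mod 10 = 8, so the number is invalid.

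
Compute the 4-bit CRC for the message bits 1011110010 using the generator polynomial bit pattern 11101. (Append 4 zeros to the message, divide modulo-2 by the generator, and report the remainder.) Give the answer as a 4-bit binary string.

Append 4 zeros: 10111100100000. Divide by 11101 (XOR where the leading bit is 1):
  pos 0: 10111 XOR 11101 = 01010
  pos 1: 10101 XOR 11101 = 01000
  pos 2: 10000 XOR 11101 = 01101
  pos 3: 11010 XOR 11101 = 00111
  pos 5: 11110 XOR 11101 = 00011
  pos 8: 11000 XOR 11101 = 00101
Remainder (last 4 bits) = 1010. This is the CRC / FCS.

1010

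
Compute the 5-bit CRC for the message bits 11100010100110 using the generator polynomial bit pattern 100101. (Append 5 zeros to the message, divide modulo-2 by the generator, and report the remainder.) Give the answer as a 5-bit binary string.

01010

Append 5 zeros: 1110001010011000000. Divide by 100101 (XOR where the leading bit is 1):
  pos 0: 111000 XOR 100101 = 011101
  pos 1: 111011 XOR 100101 = 011110
  pos 2: 111100 XOR 100101 = 011001
  pos 3: 110011 XOR 100101 = 010110
  pos 4: 101100 XOR 100101 = 001001
  pos 6: 100101 XOR 100101 = 000000
  pos 12: 100000 XOR 100101 = 000101
Remainder (last 5 bits) = 01010. This is the CRC / FCS.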